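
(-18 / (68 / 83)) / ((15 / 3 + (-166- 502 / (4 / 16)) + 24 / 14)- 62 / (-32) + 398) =13944 / 1121677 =0.01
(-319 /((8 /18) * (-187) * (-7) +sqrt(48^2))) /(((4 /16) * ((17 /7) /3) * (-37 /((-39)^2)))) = 7054047 /68561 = 102.89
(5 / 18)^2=25 / 324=0.08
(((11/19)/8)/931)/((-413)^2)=11/24137560328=0.00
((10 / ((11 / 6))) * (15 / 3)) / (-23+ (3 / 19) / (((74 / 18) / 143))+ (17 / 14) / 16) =-47241600 / 30195451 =-1.56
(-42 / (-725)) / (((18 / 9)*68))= 21 / 49300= 0.00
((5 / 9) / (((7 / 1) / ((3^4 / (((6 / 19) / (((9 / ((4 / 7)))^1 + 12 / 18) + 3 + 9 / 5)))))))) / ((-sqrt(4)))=-24187 / 112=-215.96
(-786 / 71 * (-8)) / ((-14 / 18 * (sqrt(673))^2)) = -56592 / 334481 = -0.17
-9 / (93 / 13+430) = -117 / 5683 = -0.02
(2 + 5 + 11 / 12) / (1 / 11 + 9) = 209 / 240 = 0.87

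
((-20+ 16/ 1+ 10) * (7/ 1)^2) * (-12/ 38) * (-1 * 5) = 8820/ 19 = 464.21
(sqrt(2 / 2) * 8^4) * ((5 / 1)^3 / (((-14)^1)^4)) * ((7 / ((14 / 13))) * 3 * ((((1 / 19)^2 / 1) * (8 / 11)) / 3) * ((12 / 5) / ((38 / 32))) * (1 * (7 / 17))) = 63897600 / 439943119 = 0.15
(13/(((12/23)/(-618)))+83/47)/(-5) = 1447293/470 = 3079.35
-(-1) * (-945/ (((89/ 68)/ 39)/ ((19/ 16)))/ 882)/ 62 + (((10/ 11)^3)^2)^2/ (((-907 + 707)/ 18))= -620832453923316555/ 969799475833802768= -0.64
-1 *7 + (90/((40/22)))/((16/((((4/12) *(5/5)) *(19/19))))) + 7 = 33/32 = 1.03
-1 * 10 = -10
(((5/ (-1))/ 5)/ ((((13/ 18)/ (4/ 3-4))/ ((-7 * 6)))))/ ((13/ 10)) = -20160/ 169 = -119.29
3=3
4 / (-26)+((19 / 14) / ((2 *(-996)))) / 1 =-56023 / 362544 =-0.15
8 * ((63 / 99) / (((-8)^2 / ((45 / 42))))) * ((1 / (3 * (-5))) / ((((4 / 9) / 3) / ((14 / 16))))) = -189 / 5632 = -0.03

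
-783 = -783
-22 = -22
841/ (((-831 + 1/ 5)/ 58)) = -121945/ 2077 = -58.71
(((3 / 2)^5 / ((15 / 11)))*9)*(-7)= -56133 / 160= -350.83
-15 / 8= -1.88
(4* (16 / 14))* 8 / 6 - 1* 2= 4.10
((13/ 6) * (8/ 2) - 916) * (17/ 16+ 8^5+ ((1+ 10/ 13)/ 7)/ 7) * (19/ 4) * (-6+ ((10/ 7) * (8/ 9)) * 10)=-607430838816199/ 642096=-946012494.73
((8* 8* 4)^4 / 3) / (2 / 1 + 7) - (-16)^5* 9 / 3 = 4379901952 / 27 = 162218590.81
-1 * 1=-1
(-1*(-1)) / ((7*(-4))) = -1 / 28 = -0.04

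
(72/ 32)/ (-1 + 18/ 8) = 9/ 5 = 1.80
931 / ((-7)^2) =19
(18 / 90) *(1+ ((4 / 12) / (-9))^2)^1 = 146 / 729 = 0.20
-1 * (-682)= 682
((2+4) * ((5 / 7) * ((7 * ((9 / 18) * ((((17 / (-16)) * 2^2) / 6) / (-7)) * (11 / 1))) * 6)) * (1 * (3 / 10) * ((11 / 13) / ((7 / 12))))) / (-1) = -55539 / 1274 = -43.59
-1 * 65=-65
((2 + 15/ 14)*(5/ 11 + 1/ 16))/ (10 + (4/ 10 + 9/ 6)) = 2795/ 20944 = 0.13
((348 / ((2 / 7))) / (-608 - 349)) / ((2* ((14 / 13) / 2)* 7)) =-13 / 77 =-0.17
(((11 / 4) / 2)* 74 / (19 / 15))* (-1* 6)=-18315 / 38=-481.97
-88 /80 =-1.10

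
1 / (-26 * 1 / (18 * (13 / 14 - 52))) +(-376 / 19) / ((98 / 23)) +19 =92565 / 1862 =49.71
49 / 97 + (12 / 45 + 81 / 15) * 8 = 13339 / 291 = 45.84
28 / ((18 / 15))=70 / 3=23.33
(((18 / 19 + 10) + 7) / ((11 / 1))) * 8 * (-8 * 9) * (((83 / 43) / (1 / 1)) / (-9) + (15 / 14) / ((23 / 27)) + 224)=-27819196640 / 131537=-211493.32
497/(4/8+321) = 1.55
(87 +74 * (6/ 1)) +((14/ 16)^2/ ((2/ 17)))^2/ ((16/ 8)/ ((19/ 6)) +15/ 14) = 2062815493/ 3710976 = 555.87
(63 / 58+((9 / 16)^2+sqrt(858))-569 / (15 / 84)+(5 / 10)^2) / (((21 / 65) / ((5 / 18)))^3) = -270546413678125 / 133657122816+34328125 * sqrt(858) / 54010152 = -2005.57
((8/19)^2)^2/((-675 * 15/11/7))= -315392/1319500125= -0.00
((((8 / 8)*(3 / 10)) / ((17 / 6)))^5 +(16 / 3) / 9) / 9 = 70994444323 / 1078203909375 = 0.07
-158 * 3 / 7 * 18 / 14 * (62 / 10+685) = -14743296 / 245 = -60176.72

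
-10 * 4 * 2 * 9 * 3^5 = -174960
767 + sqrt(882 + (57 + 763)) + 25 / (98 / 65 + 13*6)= sqrt(1702) + 3965481 / 5168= 808.57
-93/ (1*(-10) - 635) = 31/ 215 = 0.14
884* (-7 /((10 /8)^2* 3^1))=-99008 /75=-1320.11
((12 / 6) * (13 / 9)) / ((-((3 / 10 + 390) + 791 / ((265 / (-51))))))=-13780 / 1135593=-0.01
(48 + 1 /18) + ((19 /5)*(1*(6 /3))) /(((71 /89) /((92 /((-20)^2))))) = 4013456 /79875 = 50.25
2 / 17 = 0.12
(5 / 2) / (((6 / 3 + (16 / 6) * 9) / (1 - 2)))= -0.10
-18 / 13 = -1.38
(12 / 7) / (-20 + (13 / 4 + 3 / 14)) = -48 / 463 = -0.10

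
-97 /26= -3.73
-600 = -600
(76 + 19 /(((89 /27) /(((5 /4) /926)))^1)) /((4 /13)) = 325733473 /1318624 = 247.03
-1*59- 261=-320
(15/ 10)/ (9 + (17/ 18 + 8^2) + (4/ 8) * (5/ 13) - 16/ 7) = 2457/ 117692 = 0.02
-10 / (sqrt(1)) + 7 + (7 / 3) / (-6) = -61 / 18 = -3.39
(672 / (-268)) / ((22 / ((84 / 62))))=-3528 / 22847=-0.15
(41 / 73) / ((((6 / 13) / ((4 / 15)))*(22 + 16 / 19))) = 10127 / 712845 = 0.01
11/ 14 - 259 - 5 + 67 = -2747/ 14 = -196.21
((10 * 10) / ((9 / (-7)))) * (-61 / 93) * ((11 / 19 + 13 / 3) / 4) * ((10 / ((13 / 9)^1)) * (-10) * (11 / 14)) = -3407.92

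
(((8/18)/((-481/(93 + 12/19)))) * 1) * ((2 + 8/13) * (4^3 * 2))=-10322944/356421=-28.96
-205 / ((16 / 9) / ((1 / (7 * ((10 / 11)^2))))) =-44649 / 2240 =-19.93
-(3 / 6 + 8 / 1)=-17 / 2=-8.50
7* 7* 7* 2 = 686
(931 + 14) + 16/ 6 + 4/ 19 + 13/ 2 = 108799/ 114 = 954.38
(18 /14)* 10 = 90 /7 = 12.86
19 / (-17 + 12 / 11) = -209 / 175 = -1.19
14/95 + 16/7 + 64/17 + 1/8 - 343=-30449087/90440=-336.68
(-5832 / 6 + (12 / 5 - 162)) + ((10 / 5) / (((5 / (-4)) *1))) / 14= -7922 / 7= -1131.71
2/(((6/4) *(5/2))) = 8/15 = 0.53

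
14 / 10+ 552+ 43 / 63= 174536 / 315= 554.08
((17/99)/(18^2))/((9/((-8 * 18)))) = -68/8019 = -0.01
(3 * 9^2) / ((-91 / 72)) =-17496 / 91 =-192.26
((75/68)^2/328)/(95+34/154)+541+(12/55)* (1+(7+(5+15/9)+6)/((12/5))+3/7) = 465033605694433/856258411008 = 543.10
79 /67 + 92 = 6243 /67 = 93.18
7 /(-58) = -7 /58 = -0.12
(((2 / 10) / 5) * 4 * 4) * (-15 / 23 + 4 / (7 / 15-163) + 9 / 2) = 2.45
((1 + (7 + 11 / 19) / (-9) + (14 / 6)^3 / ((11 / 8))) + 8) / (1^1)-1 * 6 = 64313 / 5643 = 11.40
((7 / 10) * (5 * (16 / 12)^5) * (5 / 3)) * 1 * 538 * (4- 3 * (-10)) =327792640 / 729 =449646.97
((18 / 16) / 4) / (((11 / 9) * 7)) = 81 / 2464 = 0.03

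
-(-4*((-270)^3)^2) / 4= 387420489000000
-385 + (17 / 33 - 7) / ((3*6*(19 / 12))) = -724613 / 1881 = -385.23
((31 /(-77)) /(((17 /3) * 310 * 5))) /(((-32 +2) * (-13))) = -0.00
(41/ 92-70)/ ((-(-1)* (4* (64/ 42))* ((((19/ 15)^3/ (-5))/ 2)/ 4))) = 2267645625/ 10096448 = 224.60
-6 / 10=-3 / 5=-0.60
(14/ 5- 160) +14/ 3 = -2288/ 15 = -152.53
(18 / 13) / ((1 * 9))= 2 / 13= 0.15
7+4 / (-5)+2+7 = 76 / 5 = 15.20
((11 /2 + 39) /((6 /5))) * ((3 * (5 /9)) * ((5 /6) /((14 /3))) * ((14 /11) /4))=11125 /3168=3.51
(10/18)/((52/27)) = 15/52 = 0.29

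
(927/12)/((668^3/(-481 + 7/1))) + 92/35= 54843721133/20865434240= 2.63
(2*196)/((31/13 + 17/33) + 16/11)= 42042/467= 90.03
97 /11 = 8.82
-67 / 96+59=5597 / 96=58.30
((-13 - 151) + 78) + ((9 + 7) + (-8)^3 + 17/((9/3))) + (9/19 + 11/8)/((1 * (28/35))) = -1047017/1824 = -574.02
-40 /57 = -0.70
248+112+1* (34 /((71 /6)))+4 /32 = 206183 /568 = 363.00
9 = 9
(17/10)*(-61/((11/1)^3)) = -1037/13310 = -0.08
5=5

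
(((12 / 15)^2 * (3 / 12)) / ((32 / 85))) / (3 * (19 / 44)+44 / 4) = 187 / 5410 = 0.03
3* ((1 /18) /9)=1 /54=0.02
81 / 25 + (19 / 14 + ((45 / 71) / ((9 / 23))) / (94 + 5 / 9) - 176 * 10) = -1613989407 / 919450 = -1755.39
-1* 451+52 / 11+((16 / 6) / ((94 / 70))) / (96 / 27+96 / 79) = -97735307 / 219208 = -445.86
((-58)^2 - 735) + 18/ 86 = 113056/ 43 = 2629.21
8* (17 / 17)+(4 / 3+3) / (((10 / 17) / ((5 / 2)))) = 317 / 12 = 26.42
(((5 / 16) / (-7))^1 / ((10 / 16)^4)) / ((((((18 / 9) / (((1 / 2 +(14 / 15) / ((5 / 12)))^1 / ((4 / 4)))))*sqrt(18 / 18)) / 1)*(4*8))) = -274 / 21875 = -0.01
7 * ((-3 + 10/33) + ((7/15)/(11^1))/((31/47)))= -94262/5115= -18.43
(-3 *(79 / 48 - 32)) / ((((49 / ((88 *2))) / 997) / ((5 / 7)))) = 79894595 / 343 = 232928.85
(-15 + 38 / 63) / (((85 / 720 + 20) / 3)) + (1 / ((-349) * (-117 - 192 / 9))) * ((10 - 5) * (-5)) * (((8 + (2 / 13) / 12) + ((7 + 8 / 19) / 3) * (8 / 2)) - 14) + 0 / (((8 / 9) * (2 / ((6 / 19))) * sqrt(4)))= -623574190573 / 290186365742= -2.15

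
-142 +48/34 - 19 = -2713/17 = -159.59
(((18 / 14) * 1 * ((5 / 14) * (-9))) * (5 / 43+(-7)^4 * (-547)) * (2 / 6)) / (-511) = -3811989330 / 1076677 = -3540.51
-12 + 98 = 86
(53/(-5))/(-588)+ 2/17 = 6781/49980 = 0.14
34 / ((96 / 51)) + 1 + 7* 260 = 29425 / 16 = 1839.06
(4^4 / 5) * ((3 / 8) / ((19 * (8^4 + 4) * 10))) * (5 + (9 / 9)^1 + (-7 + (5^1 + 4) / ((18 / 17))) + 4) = 138 / 486875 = 0.00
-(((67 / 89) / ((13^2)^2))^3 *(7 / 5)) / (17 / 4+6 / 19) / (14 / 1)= -11428994 / 28496382182182384534415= -0.00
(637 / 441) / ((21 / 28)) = 52 / 27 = 1.93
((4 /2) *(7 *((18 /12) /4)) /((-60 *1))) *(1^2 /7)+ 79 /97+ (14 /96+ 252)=368039 /1455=252.95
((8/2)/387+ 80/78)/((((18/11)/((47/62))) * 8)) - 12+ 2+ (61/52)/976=-9.94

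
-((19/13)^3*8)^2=-3010936384/4826809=-623.79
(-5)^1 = -5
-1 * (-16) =16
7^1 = 7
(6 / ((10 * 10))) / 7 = 3 / 350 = 0.01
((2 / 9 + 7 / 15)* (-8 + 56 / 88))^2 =77841 / 3025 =25.73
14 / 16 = 7 / 8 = 0.88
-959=-959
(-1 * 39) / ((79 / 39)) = -1521 / 79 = -19.25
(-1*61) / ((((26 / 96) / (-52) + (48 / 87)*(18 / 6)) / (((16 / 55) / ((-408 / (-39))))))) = -1.03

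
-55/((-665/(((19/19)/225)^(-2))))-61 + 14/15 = 8233292/1995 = 4126.96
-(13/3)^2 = -169/9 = -18.78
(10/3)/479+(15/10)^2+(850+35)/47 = 5696711/270156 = 21.09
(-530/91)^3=-148877000/753571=-197.56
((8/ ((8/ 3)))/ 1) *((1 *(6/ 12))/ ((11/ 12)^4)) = 31104/ 14641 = 2.12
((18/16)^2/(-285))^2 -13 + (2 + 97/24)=-771671413/110899200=-6.96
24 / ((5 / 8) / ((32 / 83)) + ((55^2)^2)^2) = 6144 / 21435888100000415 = 0.00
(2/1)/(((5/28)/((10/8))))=14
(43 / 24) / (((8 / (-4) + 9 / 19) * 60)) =-817 / 41760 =-0.02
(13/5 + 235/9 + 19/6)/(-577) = -2869/51930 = -0.06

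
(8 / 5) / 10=4 / 25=0.16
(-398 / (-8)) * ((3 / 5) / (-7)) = -597 / 140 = -4.26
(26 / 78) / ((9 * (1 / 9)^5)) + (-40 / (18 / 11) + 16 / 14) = 136313 / 63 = 2163.70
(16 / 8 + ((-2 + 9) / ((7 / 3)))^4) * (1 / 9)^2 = 83 / 81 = 1.02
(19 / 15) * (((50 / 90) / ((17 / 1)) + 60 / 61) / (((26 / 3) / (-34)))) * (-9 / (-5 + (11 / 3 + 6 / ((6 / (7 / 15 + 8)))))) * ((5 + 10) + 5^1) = 10812900 / 84851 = 127.43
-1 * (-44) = 44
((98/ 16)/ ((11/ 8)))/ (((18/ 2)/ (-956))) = -46844/ 99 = -473.17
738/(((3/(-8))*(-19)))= 1968/19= 103.58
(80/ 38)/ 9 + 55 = 9445/ 171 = 55.23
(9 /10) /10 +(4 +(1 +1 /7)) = 3663 /700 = 5.23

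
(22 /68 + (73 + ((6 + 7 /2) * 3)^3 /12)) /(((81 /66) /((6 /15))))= 88759 /136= 652.64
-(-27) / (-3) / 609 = -3 / 203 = -0.01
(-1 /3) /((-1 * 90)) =1 /270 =0.00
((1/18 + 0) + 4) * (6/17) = 73/51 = 1.43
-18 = -18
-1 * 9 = -9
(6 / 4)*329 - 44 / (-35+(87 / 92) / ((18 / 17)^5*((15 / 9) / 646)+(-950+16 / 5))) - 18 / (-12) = 1156451856161961909 / 2330348200335355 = 496.26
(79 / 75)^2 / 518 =6241 / 2913750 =0.00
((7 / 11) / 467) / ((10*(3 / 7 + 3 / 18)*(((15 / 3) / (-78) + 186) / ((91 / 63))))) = 16562 / 9312738875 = 0.00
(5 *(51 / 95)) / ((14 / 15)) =765 / 266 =2.88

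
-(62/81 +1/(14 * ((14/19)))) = -13691/15876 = -0.86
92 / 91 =1.01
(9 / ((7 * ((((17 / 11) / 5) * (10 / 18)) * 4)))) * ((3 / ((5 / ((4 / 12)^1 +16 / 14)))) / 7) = 27621 / 116620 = 0.24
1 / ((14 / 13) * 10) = 13 / 140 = 0.09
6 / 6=1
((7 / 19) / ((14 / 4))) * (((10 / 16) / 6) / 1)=5 / 456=0.01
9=9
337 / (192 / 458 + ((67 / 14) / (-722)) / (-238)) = 185655394792 / 230962927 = 803.83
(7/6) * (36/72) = 0.58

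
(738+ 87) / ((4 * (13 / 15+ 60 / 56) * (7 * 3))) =375 / 74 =5.07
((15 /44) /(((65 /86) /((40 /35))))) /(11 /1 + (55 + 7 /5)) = 2580 /337337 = 0.01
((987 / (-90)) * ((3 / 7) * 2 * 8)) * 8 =-3008 / 5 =-601.60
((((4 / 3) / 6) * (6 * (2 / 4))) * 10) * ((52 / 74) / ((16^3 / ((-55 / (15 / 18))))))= -715 / 9472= -0.08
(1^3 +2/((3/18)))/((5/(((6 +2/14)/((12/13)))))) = 7267/420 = 17.30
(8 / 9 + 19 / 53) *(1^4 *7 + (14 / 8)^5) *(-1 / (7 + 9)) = -1.83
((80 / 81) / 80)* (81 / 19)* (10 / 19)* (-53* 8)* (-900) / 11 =3816000 / 3971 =960.97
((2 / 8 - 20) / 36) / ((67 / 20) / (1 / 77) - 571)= 395 / 225396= 0.00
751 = 751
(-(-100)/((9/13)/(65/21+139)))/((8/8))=3879200/189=20524.87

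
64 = 64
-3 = -3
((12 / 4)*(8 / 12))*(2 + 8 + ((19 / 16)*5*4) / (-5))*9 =189 / 2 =94.50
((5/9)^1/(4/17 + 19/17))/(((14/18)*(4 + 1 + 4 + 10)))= 85/3059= 0.03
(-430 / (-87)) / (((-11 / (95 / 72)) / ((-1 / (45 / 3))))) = 4085 / 103356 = 0.04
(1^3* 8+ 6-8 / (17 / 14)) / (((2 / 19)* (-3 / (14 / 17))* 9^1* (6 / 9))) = -931 / 289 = -3.22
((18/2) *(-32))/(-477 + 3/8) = 768/1271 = 0.60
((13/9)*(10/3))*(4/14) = 260/189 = 1.38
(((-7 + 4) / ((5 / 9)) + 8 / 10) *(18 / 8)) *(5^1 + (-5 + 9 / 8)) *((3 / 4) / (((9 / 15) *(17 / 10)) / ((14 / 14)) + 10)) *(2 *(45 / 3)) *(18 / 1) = -3772575 / 8816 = -427.92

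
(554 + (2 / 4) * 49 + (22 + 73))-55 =1237 / 2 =618.50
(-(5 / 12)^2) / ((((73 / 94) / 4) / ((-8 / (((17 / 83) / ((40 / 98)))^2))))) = 12951320000 / 455885073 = 28.41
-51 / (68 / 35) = -105 / 4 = -26.25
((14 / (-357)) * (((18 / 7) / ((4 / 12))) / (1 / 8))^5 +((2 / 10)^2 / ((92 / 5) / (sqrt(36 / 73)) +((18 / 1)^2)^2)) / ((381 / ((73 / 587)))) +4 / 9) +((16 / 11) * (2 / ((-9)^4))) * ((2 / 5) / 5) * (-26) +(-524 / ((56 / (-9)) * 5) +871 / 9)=-1672642601809323055970598572672230439 / 47644877147862151806025989150 - 1679 * sqrt(73) / 462108931762788670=-35106452.19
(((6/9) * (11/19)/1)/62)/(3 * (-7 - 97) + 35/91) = -143/7158117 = -0.00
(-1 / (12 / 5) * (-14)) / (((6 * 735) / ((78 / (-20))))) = -13 / 2520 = -0.01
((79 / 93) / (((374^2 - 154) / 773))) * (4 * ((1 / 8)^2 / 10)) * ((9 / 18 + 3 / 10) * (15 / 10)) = 61067 / 1732552800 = 0.00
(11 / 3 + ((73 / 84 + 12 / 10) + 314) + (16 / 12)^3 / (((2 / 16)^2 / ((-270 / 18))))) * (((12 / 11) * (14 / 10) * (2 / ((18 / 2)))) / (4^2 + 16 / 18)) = -2464333 / 62700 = -39.30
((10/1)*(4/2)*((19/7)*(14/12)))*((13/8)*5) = 6175/12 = 514.58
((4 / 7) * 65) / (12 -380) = -65 / 644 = -0.10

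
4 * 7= 28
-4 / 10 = -2 / 5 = -0.40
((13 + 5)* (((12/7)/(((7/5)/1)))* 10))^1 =10800/49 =220.41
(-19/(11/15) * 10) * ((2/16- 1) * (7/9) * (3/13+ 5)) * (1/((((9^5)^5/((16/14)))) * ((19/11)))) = 23800/27998021519982250962039711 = 0.00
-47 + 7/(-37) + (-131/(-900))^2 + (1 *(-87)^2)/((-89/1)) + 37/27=-349000328827/2667330000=-130.84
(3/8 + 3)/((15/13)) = 117/40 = 2.92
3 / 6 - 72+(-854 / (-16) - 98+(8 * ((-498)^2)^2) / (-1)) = -3936382977953 / 8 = -492047872244.12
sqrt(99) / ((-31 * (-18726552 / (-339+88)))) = -251 * sqrt(11) / 193507704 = -0.00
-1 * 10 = -10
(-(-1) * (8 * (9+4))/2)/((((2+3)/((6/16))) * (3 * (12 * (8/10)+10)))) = 13/196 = 0.07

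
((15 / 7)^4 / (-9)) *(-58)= 326250 / 2401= 135.88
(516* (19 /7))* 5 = 49020 /7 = 7002.86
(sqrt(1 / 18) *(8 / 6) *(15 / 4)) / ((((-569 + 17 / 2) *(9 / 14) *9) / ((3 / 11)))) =-70 *sqrt(2) / 998811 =-0.00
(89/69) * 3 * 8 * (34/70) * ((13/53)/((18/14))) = 157352/54855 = 2.87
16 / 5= 3.20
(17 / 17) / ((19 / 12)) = 0.63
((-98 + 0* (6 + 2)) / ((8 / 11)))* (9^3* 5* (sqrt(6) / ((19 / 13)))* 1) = -25540515* sqrt(6) / 76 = -823174.07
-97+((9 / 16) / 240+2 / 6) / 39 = -14525431 / 149760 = -96.99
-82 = -82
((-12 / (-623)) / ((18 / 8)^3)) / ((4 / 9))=64 / 16821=0.00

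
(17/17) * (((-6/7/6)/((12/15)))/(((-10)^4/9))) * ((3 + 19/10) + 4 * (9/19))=-11619/10640000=-0.00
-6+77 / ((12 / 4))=59 / 3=19.67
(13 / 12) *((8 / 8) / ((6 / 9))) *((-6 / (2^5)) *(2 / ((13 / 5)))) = -15 / 64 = -0.23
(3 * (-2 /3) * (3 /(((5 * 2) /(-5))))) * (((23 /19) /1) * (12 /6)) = 138 /19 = 7.26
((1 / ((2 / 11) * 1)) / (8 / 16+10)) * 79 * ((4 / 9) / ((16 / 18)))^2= 869 / 84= 10.35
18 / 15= 6 / 5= 1.20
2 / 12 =1 / 6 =0.17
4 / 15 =0.27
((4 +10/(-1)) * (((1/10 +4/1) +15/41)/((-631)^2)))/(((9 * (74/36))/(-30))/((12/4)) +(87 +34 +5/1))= -197748/369637940443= -0.00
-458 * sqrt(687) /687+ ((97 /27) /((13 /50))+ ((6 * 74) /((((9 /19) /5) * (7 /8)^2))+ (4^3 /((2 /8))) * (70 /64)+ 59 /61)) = 6731428391 /1049139 - 2 * sqrt(687) /3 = 6398.67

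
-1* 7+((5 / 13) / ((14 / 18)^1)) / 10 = -1265 / 182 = -6.95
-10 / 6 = -1.67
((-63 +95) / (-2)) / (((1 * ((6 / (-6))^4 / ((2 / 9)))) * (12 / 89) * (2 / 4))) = -1424 / 27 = -52.74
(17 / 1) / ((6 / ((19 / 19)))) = 17 / 6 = 2.83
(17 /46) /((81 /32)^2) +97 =14646295 /150903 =97.06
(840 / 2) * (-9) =-3780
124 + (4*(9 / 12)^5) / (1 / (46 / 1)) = 167.66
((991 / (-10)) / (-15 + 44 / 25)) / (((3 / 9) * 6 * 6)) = 4955 / 7944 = 0.62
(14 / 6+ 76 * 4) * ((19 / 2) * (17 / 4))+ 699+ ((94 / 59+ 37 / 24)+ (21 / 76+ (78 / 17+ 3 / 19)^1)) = 498354487 / 38114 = 13075.37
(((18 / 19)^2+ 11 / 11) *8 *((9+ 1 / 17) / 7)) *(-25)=-3014000 / 6137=-491.12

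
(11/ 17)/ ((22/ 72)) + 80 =1396/ 17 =82.12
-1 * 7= -7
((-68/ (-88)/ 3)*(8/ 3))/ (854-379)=68/ 47025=0.00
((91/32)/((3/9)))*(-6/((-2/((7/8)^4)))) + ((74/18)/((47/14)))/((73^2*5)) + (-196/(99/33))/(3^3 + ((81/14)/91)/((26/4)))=346496537622053959/27535224807751680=12.58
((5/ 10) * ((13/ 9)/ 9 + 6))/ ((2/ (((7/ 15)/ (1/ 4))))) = 3493/ 1215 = 2.87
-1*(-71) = 71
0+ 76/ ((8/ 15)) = 285/ 2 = 142.50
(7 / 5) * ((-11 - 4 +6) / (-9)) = 7 / 5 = 1.40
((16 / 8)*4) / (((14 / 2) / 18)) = 144 / 7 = 20.57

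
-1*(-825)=825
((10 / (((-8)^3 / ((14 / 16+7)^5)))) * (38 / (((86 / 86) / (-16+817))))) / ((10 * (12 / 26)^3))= -1229009265561987 / 67108864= -18313665.17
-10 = -10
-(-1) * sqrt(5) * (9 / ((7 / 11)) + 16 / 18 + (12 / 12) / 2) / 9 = 1957 * sqrt(5) / 1134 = 3.86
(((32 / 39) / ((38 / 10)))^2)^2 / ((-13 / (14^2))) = -128450560000 / 3919369279293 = -0.03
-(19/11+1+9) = -129/11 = -11.73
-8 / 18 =-4 / 9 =-0.44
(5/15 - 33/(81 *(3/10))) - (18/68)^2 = -102509/93636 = -1.09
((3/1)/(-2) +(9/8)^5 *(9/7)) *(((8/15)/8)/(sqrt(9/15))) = 62459 *sqrt(15)/3440640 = 0.07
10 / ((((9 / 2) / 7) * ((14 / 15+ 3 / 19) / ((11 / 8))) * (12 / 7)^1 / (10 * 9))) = 1280125 / 1244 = 1029.04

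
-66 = -66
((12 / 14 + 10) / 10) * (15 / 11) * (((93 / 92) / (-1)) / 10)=-5301 / 35420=-0.15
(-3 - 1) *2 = -8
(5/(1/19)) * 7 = 665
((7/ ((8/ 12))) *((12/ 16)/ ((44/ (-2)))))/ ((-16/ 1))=63/ 2816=0.02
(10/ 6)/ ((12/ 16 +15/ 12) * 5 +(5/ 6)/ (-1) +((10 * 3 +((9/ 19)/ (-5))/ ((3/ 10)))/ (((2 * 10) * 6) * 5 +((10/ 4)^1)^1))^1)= 228950/ 1265993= 0.18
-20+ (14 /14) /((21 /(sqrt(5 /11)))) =-20+ sqrt(55) /231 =-19.97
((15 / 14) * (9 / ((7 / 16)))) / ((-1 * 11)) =-2.00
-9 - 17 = -26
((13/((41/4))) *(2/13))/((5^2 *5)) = 8/5125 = 0.00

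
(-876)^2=767376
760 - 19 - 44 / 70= 25913 / 35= 740.37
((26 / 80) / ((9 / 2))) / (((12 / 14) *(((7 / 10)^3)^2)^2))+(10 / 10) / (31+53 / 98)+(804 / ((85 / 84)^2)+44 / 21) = 945966364313816752174 / 1192282201481730975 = 793.41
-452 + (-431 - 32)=-915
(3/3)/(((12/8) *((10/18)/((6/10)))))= 18/25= 0.72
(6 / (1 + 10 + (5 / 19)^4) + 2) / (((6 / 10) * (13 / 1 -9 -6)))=-1013955 / 478052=-2.12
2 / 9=0.22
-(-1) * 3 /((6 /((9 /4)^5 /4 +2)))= 67241 /8192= 8.21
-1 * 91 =-91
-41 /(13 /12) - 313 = -4561 /13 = -350.85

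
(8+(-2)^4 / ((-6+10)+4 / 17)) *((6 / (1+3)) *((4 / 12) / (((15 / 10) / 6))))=212 / 9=23.56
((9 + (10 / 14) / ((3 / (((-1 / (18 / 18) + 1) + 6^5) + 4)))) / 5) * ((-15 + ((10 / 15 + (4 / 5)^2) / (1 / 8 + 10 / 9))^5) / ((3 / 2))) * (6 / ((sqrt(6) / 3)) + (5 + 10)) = -19440305509321350451018 / 381722813896484375 - 19440305509321350451018 * sqrt(6) / 1908614069482421875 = -75877.23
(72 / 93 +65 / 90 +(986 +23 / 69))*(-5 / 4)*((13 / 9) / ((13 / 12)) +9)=-2756045 / 216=-12759.47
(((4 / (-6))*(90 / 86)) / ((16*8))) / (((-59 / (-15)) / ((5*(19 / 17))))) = -21375 / 2760256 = -0.01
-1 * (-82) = 82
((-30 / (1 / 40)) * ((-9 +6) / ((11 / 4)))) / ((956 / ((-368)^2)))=487526400 / 2629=185441.76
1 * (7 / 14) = 1 / 2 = 0.50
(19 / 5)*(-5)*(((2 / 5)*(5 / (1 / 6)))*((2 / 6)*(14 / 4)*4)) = -1064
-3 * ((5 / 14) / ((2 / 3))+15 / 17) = -4.25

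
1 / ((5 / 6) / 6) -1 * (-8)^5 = 163876 / 5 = 32775.20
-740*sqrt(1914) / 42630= -0.76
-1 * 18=-18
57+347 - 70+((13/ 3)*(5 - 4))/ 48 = 334.09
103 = 103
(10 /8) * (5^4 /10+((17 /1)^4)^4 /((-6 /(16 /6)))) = -1946447675026674733615 /72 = -27033995486481593522.43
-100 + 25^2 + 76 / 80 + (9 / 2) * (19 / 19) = 10609 / 20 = 530.45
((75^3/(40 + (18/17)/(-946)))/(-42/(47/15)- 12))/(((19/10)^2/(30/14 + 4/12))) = -46059853125000/161739545863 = -284.78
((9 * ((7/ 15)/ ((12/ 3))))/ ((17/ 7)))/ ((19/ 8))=294/ 1615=0.18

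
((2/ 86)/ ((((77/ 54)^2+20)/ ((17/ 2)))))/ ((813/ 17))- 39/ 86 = -678766773/ 1497387194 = -0.45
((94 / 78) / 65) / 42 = 47 / 106470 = 0.00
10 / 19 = 0.53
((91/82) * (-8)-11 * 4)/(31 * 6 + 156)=-0.15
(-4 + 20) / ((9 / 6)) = 32 / 3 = 10.67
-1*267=-267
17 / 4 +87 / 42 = 177 / 28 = 6.32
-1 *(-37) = 37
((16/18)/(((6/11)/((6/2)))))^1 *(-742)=-32648/9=-3627.56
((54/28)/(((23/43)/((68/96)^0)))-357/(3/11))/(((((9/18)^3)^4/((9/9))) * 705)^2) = -3526042320896/80021025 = -44063.95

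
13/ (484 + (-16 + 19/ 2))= 26/ 955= 0.03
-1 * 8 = -8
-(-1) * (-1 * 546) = -546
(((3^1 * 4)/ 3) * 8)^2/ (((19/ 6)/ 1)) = 6144/ 19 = 323.37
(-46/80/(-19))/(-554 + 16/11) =-253/4619280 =-0.00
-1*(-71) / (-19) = -3.74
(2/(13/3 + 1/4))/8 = 3/55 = 0.05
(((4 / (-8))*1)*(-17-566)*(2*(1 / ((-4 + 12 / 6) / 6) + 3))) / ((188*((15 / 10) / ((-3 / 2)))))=0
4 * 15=60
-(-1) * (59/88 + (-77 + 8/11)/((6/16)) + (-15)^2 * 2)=65281/264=247.28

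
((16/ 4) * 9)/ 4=9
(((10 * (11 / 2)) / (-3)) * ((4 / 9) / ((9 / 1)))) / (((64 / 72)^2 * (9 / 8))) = -55 / 54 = -1.02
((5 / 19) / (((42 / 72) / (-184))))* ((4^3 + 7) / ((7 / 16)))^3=-16184678154240 / 45619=-354779327.79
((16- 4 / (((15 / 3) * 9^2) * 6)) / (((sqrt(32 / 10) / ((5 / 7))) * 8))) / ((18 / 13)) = 126347 * sqrt(5) / 489888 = 0.58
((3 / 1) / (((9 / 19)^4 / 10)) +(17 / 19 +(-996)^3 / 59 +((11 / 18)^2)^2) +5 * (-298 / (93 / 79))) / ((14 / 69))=-82539988.10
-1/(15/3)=-0.20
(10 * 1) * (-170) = -1700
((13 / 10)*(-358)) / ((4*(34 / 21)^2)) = -1026207 / 23120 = -44.39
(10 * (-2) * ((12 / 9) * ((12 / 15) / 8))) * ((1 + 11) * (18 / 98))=-288 / 49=-5.88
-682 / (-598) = 341 / 299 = 1.14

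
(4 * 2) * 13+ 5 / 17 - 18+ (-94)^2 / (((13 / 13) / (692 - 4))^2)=4182467670.29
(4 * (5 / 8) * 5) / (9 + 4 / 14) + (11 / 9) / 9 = 3121 / 2106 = 1.48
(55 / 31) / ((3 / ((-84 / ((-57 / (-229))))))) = -352660 / 1767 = -199.58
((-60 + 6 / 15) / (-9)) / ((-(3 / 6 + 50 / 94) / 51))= -476204 / 1455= -327.29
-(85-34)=-51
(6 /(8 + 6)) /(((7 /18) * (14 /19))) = 1.50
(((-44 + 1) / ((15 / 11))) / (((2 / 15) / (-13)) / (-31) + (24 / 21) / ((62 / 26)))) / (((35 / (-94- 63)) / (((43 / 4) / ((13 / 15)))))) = 296969739 / 81176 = 3658.34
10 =10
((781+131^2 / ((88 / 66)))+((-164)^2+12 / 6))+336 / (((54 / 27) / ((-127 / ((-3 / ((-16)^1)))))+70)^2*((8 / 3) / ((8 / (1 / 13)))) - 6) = 40552.56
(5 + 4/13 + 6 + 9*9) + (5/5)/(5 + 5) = 12013/130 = 92.41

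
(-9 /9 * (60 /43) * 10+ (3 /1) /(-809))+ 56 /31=-13103327 /1078397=-12.15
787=787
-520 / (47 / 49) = -25480 / 47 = -542.13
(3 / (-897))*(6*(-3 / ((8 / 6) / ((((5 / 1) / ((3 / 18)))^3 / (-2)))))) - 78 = -205572 / 299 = -687.53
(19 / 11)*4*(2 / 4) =38 / 11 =3.45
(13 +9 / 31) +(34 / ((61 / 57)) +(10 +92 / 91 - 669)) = -105473297 / 172081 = -612.93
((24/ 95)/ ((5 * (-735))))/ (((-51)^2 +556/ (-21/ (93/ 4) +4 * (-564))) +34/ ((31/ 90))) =-2168884/ 85169375535125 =-0.00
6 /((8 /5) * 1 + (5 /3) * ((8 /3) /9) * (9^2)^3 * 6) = 15 /3936604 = 0.00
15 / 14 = 1.07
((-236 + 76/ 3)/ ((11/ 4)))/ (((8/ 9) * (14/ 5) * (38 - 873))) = 0.04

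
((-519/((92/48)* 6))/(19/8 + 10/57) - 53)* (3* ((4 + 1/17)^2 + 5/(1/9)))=-100787850450/7730461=-13037.75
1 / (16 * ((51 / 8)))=0.01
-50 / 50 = -1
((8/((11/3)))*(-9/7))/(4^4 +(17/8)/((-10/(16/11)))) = -1080/98441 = -0.01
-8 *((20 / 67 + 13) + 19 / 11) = -88592 / 737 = -120.21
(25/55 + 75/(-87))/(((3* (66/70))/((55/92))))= -11375/132066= -0.09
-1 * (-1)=1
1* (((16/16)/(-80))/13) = -1/1040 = -0.00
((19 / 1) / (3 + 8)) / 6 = 19 / 66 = 0.29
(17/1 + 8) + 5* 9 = 70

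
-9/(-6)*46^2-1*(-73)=3247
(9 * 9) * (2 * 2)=324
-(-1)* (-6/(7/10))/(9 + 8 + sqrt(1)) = -10/21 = -0.48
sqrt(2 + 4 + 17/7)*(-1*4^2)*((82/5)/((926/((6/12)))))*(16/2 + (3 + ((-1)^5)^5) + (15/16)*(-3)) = -2.96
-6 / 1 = -6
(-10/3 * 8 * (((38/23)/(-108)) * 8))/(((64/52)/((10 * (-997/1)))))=-49251800/1863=-26436.82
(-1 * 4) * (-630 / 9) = 280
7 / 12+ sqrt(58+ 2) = 7 / 12+ 2* sqrt(15) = 8.33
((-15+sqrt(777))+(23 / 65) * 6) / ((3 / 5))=-279 / 13+5 * sqrt(777) / 3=25.00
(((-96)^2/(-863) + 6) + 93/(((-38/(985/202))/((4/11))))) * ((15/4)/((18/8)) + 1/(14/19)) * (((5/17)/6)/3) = -34775406065/78041915028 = -0.45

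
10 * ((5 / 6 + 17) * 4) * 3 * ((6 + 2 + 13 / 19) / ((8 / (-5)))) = -441375 / 38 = -11615.13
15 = 15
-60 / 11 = -5.45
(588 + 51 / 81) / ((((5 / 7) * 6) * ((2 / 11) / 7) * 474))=8566327 / 767880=11.16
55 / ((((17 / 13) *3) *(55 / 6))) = 26 / 17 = 1.53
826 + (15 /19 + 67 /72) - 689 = 189769 /1368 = 138.72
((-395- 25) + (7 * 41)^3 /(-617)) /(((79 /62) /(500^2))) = -370435166500000 /48743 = -7599761329.83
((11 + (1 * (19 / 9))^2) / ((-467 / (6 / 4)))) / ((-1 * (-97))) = -626 / 1223073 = -0.00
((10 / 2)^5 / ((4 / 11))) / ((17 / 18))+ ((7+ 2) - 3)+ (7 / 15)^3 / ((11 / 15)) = 766219687 / 84150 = 9105.40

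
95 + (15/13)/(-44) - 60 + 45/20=5323/143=37.22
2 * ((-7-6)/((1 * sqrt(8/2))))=-13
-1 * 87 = -87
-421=-421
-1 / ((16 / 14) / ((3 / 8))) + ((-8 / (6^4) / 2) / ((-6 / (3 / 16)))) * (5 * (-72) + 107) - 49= -511687 / 10368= -49.35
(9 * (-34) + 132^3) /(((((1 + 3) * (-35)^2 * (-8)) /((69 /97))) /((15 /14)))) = -44.71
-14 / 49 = -2 / 7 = -0.29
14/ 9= 1.56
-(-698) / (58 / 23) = 8027 / 29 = 276.79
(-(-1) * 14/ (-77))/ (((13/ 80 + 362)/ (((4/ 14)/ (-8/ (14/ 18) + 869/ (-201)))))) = 12864/ 1310188033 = 0.00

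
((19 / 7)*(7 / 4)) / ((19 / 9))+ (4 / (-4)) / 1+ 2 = 13 / 4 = 3.25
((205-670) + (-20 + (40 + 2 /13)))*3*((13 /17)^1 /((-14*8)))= 17349 /1904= 9.11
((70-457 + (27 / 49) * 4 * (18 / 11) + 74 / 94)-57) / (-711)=11136541 / 18011763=0.62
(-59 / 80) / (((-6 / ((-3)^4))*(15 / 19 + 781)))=30267 / 2376640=0.01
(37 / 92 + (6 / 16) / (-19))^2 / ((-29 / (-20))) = 8937845 / 88609616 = 0.10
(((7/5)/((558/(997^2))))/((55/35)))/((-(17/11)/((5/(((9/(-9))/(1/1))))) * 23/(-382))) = -9302930231/109089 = -85278.35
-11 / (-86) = 11 / 86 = 0.13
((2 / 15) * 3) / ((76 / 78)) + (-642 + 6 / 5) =-60837 / 95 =-640.39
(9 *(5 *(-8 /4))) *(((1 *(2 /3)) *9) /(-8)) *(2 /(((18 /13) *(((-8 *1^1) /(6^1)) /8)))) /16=-585 /16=-36.56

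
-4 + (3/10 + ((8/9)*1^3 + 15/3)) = 197/90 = 2.19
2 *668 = 1336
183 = 183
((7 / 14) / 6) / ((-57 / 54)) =-3 / 38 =-0.08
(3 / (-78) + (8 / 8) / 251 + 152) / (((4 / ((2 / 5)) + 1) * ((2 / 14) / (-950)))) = -299772025 / 3263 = -91870.07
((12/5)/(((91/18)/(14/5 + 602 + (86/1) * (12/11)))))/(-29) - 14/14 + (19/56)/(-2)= -146374769/11611600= -12.61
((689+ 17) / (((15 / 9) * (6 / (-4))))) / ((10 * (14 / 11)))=-3883 / 175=-22.19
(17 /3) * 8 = 136 /3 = 45.33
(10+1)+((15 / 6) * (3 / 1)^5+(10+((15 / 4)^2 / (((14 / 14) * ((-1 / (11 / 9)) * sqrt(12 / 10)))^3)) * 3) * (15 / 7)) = 8959 / 14-831875 * sqrt(30) / 36288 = 514.37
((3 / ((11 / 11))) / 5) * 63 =189 / 5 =37.80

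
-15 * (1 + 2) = -45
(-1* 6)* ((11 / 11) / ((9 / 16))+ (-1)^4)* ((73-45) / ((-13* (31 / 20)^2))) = 560000 / 37479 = 14.94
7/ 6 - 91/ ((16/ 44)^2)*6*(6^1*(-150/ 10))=4459469/ 12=371622.42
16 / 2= 8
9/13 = 0.69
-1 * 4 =-4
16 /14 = 8 /7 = 1.14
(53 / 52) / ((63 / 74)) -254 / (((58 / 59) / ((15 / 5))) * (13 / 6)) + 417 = 2871079 / 47502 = 60.44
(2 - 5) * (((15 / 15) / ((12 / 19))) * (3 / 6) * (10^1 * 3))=-285 / 4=-71.25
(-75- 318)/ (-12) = 32.75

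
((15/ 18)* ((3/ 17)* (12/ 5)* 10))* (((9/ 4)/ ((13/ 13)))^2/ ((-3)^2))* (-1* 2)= -135/ 34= -3.97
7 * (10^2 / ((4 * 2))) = 175 / 2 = 87.50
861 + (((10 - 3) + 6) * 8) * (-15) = -699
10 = 10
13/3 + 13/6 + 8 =29/2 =14.50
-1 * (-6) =6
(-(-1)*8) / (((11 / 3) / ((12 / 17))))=1.54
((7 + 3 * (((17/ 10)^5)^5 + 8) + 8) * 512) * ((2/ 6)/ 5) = 5770757412348402378939569991057/ 97656250000000000000000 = 59092555.90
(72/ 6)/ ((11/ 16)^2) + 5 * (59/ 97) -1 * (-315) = 4030834/ 11737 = 343.43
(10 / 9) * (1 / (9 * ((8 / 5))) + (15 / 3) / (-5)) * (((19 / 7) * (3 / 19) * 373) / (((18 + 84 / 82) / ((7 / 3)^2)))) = -7172417 / 151632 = -47.30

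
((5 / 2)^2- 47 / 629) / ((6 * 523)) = 5179 / 2631736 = 0.00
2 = 2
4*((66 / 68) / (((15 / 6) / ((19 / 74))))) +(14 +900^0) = 48429 / 3145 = 15.40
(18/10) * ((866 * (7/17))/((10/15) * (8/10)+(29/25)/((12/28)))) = 30310/153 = 198.10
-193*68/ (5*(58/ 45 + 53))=-48.35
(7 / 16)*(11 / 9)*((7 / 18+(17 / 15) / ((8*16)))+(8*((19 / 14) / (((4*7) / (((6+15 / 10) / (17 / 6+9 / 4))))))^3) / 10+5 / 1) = 9133319707774669 / 3164205496596480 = 2.89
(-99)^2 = 9801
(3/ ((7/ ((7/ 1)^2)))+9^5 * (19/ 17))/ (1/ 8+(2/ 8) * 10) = 2992768/ 119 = 25149.31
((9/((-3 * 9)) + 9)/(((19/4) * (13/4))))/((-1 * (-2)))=16/57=0.28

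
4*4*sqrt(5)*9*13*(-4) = -7488*sqrt(5) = -16743.68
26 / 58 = 13 / 29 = 0.45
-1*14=-14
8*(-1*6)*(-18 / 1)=864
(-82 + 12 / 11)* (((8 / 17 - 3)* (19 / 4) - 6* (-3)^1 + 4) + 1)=-332415 / 374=-888.81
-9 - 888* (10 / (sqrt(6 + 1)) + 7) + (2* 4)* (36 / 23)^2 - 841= -3727546 / 529 - 8880* sqrt(7) / 7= -10402.73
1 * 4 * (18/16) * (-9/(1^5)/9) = -9/2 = -4.50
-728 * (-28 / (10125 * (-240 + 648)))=2548 / 516375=0.00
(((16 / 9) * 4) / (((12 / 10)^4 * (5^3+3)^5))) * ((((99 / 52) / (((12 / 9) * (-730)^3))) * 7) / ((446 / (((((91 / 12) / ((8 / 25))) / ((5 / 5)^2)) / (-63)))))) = 9625 / 4450212735715878471991296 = 0.00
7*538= 3766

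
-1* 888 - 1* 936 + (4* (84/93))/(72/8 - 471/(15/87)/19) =-181000004/99231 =-1824.03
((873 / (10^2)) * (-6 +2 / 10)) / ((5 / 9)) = -227853 / 2500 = -91.14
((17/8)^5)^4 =4064231406647572522401601/1152921504606846976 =3525158.82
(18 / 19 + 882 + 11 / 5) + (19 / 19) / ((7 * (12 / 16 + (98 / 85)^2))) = 35373690193 / 39960515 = 885.22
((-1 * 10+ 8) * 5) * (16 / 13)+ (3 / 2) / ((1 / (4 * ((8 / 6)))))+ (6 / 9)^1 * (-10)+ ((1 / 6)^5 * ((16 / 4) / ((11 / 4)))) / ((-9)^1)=-6864277 / 625482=-10.97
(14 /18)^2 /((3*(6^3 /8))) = 0.01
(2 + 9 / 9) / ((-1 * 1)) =-3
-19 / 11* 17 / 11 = -323 / 121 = -2.67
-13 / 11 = -1.18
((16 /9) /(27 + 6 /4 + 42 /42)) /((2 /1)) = 16 /531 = 0.03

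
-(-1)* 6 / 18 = 1 / 3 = 0.33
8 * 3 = 24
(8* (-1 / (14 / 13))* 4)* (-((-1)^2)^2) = 208 / 7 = 29.71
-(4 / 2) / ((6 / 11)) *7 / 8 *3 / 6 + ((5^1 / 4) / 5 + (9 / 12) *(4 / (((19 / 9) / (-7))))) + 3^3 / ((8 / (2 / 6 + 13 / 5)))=-6391 / 4560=-1.40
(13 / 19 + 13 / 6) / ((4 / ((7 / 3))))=2275 / 1368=1.66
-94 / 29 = -3.24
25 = 25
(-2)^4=16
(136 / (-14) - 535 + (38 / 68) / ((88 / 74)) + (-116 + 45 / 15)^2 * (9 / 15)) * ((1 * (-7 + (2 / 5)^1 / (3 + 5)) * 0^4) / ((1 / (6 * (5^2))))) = 0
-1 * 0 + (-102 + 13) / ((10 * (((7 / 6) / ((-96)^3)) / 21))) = 708673536 / 5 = 141734707.20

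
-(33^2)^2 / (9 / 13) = -1712997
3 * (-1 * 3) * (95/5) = -171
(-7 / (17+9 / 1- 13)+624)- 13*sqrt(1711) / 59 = 8105 / 13- 13*sqrt(1711) / 59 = 614.35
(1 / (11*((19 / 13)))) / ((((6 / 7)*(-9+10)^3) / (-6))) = -91 / 209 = -0.44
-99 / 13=-7.62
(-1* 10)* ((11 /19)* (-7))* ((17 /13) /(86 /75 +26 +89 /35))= 624750 /349999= 1.79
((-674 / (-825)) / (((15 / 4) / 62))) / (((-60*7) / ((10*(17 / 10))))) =-710396 / 1299375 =-0.55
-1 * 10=-10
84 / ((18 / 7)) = 98 / 3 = 32.67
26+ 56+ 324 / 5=734 / 5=146.80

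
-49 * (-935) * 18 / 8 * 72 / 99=74970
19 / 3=6.33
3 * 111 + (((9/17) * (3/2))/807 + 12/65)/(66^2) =287445463619/863199480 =333.00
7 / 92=0.08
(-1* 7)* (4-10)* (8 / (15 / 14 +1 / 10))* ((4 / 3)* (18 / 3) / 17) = 94080 / 697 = 134.98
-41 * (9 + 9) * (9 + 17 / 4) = -19557 / 2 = -9778.50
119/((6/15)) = 595/2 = 297.50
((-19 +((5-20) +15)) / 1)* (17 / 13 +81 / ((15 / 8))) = -54967 / 65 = -845.65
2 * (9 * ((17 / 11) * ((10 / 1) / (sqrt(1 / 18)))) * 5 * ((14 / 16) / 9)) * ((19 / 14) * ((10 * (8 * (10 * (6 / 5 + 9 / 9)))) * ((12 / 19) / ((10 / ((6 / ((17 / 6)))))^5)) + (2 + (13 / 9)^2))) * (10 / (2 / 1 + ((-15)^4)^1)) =6227429774417 * sqrt(2) / 12558400470990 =0.70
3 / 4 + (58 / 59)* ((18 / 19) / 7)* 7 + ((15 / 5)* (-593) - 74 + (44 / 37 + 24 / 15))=-1533429161 / 829540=-1848.53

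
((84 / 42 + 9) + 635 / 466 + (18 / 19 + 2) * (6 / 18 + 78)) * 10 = 32304685 / 13281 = 2432.40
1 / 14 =0.07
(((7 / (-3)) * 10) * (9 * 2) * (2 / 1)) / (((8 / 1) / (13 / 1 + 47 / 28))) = -6165 / 4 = -1541.25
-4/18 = -2/9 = -0.22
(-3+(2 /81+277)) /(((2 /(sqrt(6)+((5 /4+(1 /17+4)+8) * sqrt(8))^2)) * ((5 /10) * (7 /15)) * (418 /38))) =110980 * sqrt(6) /2079+45447697250 /600831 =75772.16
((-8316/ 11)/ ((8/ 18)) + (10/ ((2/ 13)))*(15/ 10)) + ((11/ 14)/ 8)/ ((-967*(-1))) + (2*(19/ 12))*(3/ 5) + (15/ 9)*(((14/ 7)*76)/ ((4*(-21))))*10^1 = -7952669393/ 4873680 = -1631.76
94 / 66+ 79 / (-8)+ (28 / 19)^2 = -598415 / 95304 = -6.28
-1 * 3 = -3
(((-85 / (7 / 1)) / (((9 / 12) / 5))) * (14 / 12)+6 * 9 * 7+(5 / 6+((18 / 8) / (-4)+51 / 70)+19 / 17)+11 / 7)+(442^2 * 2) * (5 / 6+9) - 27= 47031207467 / 12240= 3842418.91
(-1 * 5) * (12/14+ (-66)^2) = -152490/7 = -21784.29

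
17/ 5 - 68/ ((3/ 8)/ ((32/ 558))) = -29291/ 4185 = -7.00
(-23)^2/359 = 529/359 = 1.47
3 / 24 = 1 / 8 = 0.12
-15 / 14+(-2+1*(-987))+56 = -13077 / 14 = -934.07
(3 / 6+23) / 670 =0.04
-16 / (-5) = 16 / 5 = 3.20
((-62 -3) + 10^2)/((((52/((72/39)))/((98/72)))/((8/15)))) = 1372/1521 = 0.90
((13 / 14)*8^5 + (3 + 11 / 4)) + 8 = 852353 / 28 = 30441.18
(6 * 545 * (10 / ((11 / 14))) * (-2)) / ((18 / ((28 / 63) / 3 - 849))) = 3497439400 / 891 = 3925296.75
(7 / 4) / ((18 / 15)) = 35 / 24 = 1.46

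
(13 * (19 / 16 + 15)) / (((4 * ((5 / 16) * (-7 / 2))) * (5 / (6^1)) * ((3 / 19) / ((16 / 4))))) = -36556 / 25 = -1462.24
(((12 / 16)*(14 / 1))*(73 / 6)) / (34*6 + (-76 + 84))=511 / 848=0.60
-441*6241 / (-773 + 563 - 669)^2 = -305809 / 85849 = -3.56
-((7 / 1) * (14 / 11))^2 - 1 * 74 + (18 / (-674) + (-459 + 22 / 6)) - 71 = -83152288 / 122331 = -679.73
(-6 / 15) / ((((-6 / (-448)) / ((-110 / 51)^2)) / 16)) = -2223.06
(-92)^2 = 8464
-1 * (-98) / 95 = 98 / 95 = 1.03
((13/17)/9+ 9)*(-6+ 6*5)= 11120/51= 218.04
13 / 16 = 0.81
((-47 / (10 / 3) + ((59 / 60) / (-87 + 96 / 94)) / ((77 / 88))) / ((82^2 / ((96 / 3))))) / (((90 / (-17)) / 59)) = 24024844958 / 32096551725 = 0.75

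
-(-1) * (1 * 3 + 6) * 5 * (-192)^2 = 1658880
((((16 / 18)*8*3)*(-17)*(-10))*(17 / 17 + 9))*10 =1088000 / 3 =362666.67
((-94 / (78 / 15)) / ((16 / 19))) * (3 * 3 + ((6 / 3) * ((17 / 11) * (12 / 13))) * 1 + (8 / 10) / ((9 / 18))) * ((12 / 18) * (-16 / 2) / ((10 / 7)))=60128369 / 55770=1078.15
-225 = -225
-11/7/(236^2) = -11/389872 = -0.00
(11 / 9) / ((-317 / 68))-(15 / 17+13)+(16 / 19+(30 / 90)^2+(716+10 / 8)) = 2595213815 / 3686076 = 704.06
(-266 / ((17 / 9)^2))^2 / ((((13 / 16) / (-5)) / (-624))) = 1782643645440 / 83521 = 21343657.83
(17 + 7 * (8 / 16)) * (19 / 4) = 97.38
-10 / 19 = -0.53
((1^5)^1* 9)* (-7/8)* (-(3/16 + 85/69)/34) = 32907/100096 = 0.33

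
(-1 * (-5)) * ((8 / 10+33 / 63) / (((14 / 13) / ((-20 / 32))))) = -9035 / 2352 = -3.84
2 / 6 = 1 / 3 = 0.33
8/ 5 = 1.60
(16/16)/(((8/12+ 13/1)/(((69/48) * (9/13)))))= 621/8528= 0.07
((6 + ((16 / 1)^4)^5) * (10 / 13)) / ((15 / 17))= 41103477866897391940010188 / 39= 1053935329920445947179748.00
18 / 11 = 1.64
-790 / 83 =-9.52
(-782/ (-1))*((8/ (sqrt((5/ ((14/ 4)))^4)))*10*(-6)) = -919632/ 5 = -183926.40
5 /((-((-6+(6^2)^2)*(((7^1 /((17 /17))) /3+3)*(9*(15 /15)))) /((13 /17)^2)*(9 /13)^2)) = -28561 /289897056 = -0.00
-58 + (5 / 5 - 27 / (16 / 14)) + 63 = -141 / 8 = -17.62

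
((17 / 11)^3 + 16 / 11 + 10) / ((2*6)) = 20159 / 15972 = 1.26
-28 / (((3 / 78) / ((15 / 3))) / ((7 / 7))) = -3640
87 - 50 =37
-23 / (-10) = 23 / 10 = 2.30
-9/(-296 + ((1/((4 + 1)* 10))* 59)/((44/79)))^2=-4840000/46445853169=-0.00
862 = 862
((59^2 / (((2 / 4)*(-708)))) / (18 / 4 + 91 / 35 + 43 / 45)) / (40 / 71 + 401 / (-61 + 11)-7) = 41890 / 496103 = 0.08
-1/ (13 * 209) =-1/ 2717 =-0.00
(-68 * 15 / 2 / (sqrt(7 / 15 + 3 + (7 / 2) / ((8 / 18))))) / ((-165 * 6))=34 * sqrt(40830) / 44913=0.15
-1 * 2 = -2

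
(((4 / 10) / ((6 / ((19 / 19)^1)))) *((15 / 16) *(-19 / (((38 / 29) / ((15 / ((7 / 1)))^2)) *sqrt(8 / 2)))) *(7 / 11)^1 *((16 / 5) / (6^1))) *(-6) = 4.24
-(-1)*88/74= 44/37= 1.19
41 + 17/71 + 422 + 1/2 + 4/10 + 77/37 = 466.22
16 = 16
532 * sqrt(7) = 1407.54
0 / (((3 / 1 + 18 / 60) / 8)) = 0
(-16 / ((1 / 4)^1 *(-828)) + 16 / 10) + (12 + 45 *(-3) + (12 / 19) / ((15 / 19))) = -124741 / 1035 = -120.52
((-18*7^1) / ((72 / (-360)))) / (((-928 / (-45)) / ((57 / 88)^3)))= 2625110775 / 316203008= 8.30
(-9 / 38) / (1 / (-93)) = 837 / 38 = 22.03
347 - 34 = 313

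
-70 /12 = -35 /6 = -5.83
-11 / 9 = -1.22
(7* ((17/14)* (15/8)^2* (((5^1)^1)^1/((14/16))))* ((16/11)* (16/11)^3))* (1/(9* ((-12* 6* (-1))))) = 1088000/922383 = 1.18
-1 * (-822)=822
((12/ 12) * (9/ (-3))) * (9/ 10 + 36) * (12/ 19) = -6642/ 95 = -69.92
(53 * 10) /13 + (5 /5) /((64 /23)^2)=2177757 /53248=40.90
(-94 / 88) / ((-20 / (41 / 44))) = 1927 / 38720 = 0.05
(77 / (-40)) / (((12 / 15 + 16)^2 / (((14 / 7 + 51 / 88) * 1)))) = -1135 / 64512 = -0.02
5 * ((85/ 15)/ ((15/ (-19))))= -35.89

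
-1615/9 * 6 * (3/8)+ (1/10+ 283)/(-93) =-756637/1860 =-406.79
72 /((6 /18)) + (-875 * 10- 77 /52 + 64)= -440517 /52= -8471.48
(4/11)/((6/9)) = 6/11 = 0.55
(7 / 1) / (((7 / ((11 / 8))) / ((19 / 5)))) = 209 / 40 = 5.22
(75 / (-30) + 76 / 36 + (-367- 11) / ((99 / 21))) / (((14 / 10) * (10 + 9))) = -11395 / 3762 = -3.03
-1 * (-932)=932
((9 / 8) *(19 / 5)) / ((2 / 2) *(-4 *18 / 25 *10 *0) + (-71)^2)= 171 / 201640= 0.00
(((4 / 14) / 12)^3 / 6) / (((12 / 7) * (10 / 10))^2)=1 / 1306368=0.00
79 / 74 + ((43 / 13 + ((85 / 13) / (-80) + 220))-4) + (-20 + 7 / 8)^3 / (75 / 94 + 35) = 24.88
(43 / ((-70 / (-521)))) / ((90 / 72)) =44806 / 175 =256.03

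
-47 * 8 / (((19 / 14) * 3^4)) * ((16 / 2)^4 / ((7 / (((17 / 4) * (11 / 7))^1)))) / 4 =-35999744 / 10773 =-3341.66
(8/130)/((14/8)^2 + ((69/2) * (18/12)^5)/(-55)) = -2816/77831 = -0.04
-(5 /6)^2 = -25 /36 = -0.69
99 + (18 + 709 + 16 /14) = 5790 /7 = 827.14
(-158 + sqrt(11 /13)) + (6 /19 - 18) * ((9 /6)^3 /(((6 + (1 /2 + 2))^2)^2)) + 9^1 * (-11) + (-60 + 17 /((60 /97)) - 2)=-27757539049 /95213940 + sqrt(143) /13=-290.61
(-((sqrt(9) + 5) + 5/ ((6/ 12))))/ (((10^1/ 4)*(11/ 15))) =-108/ 11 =-9.82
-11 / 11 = -1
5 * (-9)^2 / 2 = 405 / 2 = 202.50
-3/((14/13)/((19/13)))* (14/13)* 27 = -1539/13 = -118.38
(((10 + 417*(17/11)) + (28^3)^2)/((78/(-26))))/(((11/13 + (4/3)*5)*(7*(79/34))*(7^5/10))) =-23429538400060/29955435433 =-782.15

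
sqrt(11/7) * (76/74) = 38 * sqrt(77)/259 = 1.29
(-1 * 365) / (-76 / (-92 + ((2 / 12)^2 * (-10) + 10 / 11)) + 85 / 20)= -26412860 / 367739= -71.83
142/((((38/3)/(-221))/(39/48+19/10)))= -10214841/1520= -6720.29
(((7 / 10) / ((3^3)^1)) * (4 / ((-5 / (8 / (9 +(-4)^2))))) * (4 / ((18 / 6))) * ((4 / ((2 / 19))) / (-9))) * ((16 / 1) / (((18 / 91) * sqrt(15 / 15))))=12393472 / 4100625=3.02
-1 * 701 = -701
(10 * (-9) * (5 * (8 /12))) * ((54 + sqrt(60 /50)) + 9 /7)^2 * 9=-404535060 /49- 417960 * sqrt(30) /7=-8582854.87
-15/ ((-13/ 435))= 6525/ 13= 501.92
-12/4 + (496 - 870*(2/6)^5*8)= 464.36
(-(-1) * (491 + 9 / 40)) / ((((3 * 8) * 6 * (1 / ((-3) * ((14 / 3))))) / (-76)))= 2613317 / 720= 3629.61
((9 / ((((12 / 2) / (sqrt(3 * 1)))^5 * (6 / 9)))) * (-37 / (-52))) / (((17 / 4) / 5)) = 185 * sqrt(3) / 14144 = 0.02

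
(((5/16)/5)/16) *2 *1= 1/128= 0.01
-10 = -10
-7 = -7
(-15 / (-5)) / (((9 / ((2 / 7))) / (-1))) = -2 / 21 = -0.10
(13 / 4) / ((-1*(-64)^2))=-13 / 16384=-0.00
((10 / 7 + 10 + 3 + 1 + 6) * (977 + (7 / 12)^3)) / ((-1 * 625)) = -1688599 / 50400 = -33.50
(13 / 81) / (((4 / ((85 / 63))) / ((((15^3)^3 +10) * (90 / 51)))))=12494091800125 / 3402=3672572545.60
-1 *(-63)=63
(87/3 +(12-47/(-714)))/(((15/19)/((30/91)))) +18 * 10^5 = 58477157099/32487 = 1800017.15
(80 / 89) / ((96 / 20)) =50 / 267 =0.19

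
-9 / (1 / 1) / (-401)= 9 / 401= 0.02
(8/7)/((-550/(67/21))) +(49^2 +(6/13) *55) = 1275122291/525525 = 2426.38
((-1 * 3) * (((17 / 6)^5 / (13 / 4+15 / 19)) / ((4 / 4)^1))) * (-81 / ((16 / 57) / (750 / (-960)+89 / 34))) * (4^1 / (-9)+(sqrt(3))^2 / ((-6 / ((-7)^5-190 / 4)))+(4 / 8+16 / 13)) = 39604554905547015 / 65388544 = 605680329.96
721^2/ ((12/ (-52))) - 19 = -6757990/ 3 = -2252663.33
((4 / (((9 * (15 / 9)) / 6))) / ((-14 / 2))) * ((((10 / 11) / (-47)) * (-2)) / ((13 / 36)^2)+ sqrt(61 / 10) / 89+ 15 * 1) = -2138424 / 611611 - 4 * sqrt(610) / 15575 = -3.50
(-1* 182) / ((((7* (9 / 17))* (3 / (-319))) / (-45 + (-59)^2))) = 484469128 / 27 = 17943301.04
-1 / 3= -0.33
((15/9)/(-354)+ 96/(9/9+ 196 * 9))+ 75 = 140675377/1874430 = 75.05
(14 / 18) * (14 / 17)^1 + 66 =10196 / 153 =66.64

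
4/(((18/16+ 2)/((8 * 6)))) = 1536/25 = 61.44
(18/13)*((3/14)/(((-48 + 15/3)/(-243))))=6561/3913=1.68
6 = 6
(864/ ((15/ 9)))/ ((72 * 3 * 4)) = 3/ 5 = 0.60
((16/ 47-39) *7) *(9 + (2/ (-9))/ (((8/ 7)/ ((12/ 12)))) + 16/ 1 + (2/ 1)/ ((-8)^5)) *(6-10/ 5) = -46522527961/ 1732608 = -26851.16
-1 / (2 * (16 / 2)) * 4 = -0.25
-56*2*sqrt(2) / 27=-5.87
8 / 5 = 1.60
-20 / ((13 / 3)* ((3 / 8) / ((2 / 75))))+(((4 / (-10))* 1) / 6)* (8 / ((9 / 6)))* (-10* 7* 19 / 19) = 14368 / 585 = 24.56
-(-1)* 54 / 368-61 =-11197 / 184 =-60.85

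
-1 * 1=-1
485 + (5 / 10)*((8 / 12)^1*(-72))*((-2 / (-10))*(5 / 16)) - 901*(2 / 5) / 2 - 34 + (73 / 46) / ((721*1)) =22329192 / 82915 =269.30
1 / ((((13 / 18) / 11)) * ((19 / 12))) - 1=2129 / 247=8.62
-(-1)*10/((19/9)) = 90/19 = 4.74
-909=-909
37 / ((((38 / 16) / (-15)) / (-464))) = 2060160 / 19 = 108429.47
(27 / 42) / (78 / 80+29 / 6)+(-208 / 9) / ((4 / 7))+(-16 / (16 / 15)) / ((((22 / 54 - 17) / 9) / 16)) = 89.84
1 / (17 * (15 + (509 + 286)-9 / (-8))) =8 / 110313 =0.00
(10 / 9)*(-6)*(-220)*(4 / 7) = 838.10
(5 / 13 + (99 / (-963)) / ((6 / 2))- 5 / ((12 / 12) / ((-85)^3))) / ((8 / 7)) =89696037109 / 33384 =2686797.18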